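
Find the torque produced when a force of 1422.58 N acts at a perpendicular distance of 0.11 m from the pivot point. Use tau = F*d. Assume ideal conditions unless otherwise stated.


tau = F * d
tau = 1422.58 * 0.11
tau = 156.4838 N*m

156.4838 N*m


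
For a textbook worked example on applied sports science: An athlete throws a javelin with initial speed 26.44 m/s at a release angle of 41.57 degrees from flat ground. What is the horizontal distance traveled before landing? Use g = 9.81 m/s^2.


R = v^2 * sin(2*theta) / g
Convert angle to radians: theta = 41.57 deg = 0.7255 rad
sin(2*theta) = sin(1.4511) = 0.9928
R = 26.44^2 * 0.9928 / 9.81
R = 699.0736 * 0.9928 / 9.81 = 70.7512 m

70.7512 m


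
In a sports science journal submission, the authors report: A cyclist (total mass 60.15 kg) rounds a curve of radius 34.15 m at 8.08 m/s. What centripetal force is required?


Fc = m * v^2 / r
v^2 = 8.08^2 = 65.2864
Fc = 60.15 * 65.2864 / 34.15
Fc = 3926.977 / 34.15 = 114.992 N

114.992 N


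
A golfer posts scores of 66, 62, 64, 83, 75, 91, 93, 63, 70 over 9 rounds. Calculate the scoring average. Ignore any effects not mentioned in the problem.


Average = sum / n
Sum = 667
Average = 667 / 9 = 74.1111

74.1111


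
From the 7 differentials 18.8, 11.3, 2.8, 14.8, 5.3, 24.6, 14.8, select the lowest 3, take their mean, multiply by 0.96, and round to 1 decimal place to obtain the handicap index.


All differentials: 18.8, 11.3, 2.8, 14.8, 5.3, 24.6, 14.8
Sorted: 2.8, 5.3, 11.3, 14.8, 14.8, 18.8, 24.6
Best 3: 2.8, 5.3, 11.3
Average of best = 19.4 / 3 = 6.4667
Raw index = 6.4667 * 0.96 = 6.208
Handicap index = round(6.208, 1) = 6.2

6.2


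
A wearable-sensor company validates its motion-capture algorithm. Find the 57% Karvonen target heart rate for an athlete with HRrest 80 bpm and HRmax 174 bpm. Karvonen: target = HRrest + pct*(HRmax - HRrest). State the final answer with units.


Target = HRrest + pct*(HRmax - HRrest)
Heart rate reserve = HRmax - HRrest = 174 - 80 = 94 bpm
Fraction = 57% = 0.57
Target = 80 + 0.57 * 94
Target = 80 + 53.58 = 133.58 bpm

133.58 bpm


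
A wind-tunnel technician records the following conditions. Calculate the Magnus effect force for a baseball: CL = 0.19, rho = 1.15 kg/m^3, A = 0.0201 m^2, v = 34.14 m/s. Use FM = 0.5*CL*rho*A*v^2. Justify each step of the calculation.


FM = 0.5 * CL * rho * A * v^2
FM = 0.5 * 0.19 * 1.15 * 0.0201 * 34.14^2
v^2 = 1165.5396
FM = 0.5 * 0.19 * 1.15 * 0.0201 * 1165.5396 = 2.5594 N

2.5594 N


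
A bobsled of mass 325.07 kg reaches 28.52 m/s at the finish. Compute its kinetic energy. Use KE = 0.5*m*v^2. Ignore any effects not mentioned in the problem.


KE = 0.5 * m * v^2
KE = 0.5 * 325.07 * 28.52^2
KE = 0.5 * 325.07 * 813.3904 = 132204.4087 J

132204.4087 J


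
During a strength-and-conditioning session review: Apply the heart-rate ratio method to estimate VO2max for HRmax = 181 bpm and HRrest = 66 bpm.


VO2max = 15.3 * HRmax / HRrest
VO2max = 15.3 * 181 / 66
VO2max = 2769.3 / 66 = 41.9591 mL/kg/min

41.9591 mL/kg/min


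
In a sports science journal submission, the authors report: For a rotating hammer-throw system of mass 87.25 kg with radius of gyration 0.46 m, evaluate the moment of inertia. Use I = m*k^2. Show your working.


I = m * k^2
I = 87.25 * 0.46^2
I = 87.25 * 0.2116 = 18.4621 kg*m^2

18.4621 kg*m^2


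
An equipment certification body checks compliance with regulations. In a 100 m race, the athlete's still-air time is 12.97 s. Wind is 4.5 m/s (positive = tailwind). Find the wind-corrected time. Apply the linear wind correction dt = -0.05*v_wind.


dt = -0.05 * v_wind = -0.05 * 4.5 = -0.225 s
t_corrected = t_still + dt = 12.97 + (-0.225)
t_corrected = 12.745 s

12.745 s


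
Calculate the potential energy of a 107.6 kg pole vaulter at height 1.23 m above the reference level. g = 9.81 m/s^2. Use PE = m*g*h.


PE = m * g * h
PE = 107.6 * 9.81 * 1.23
PE = 1055.556 * 1.23 = 1298.3339 J

1298.3339 J


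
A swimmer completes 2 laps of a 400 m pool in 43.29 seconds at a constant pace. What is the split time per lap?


Split time = total_time / n_laps = 43.29 / 2
Split time = 21.645 s per lap

21.645 s


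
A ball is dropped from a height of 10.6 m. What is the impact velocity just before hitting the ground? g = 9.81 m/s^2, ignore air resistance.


v = sqrt(2 * g * h)
v = sqrt(2 * 9.81 * 10.6)
v = sqrt(207.972) = 14.4212 m/s

14.4212 m/s


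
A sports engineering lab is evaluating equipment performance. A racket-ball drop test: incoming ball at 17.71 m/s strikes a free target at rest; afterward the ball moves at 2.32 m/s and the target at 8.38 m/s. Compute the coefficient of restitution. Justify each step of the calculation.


e = (v2_after - v1_after) / (v1_before - v2_before)
Numerator = 8.38 - 2.32 = 6.06
Denominator = 17.71 - 0 = 17.71
e = 6.06 / 17.71 = 0.3422

0.3422


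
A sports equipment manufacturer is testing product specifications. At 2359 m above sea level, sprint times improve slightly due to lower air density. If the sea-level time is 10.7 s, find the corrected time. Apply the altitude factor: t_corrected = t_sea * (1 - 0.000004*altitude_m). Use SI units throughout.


Correction factor = 1 - 0.000004 * 2359 = 0.990564
t_corrected = t_sea * factor = 10.7 * 0.990564
t_corrected = 10.599 s

10.599 s


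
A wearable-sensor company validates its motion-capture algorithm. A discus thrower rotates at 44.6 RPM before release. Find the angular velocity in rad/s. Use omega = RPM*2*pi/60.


omega = RPM * 2 * pi / 60
omega = 44.6 * 2 * 3.14159 / 60
omega = 280.2301 / 60 = 4.6705 rad/s

4.6705 rad/s


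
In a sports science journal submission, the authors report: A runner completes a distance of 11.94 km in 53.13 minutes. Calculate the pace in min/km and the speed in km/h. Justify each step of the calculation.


Pace = time / distance = 53.13 min / 11.94 km = 4.4497 min/km
Speed = distance / time_in_hours = 11.94 / 0.8855 hr
Speed = 13.4839 km/h

4.4497 min/km, 13.4839 km/h


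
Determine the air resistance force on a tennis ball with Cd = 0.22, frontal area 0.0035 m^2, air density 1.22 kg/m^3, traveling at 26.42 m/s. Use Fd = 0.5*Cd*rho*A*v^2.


Fd = 0.5 * Cd * rho * A * v^2
Fd = 0.5 * 0.22 * 1.22 * 0.0035 * 26.42^2
v^2 = 698.0164
Fd = 0.5 * 0.22 * 1.22 * 0.0035 * 698.0164 = 0.3279 N

0.3279 N


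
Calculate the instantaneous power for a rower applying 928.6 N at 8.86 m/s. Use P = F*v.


P = F * v
P = 928.6 * 8.86
P = 8227.396 W

8227.396 W


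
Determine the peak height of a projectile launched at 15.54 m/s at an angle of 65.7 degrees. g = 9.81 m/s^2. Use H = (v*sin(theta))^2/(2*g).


H = (v*sin(theta))^2 / (2*g)
vy = v*sin(theta) = 15.54 * sin(65.7 deg) = 14.1632 m/s
H = vy^2 / (2*g) = 200.5964 / (2*9.81)
H = 200.5964 / 19.62 = 10.2241 m

10.2241 m


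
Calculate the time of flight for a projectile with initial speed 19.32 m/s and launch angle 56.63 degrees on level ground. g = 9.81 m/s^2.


T = 2*v*sin(theta)/g
sin(theta) = sin(56.63 deg) = 0.8351
T = 2*19.32*0.8351 / 9.81
T = 32.2697 / 9.81 = 3.2895 s

3.2895 s


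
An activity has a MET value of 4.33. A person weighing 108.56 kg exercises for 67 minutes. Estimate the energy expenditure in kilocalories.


kcal = MET * mass * time_hr
Convert time: 67 min = 1.1167 hr
kcal = 4.33 * 108.56 * 1.1167
kcal = 524.9057 kcal

524.9057 kcal


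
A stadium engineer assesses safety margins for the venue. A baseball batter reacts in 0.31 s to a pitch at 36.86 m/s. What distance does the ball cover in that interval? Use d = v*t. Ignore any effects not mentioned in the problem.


d = v * t
d = 36.86 * 0.31
d = 11.4266 m

11.4266 m


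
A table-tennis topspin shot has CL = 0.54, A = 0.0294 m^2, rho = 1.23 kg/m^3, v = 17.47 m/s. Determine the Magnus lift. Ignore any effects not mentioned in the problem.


FM = 0.5 * CL * rho * A * v^2
FM = 0.5 * 0.54 * 1.23 * 0.0294 * 17.47^2
v^2 = 305.2009
FM = 0.5 * 0.54 * 1.23 * 0.0294 * 305.2009 = 2.9799 N

2.9799 N


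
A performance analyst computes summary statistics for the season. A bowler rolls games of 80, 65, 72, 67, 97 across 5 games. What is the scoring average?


Average = sum / n
Sum = 381
Average = 381 / 5 = 76.2

76.2


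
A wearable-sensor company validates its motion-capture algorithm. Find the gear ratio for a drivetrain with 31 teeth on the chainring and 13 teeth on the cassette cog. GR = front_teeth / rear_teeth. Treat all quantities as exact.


GR = front_teeth / rear_teeth
GR = 31 / 13
GR = 2.3846

2.3846


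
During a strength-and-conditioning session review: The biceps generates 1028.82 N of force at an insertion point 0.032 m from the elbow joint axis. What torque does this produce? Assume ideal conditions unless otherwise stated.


tau = F * d
tau = 1028.82 * 0.032
tau = 32.9222 N*m

32.9222 N*m


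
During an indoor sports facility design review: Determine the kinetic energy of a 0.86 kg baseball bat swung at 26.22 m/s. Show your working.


KE = 0.5 * m * v^2
KE = 0.5 * 0.86 * 26.22^2
KE = 0.5 * 0.86 * 687.4884 = 295.62 J

295.62 J


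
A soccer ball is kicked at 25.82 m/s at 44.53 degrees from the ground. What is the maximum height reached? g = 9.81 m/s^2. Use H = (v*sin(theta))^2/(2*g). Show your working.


H = (v*sin(theta))^2 / (2*g)
vy = v*sin(theta) = 25.82 * sin(44.53 deg) = 18.1071 m/s
H = vy^2 / (2*g) = 327.8677 / (2*9.81)
H = 327.8677 / 19.62 = 16.7109 m

16.7109 m


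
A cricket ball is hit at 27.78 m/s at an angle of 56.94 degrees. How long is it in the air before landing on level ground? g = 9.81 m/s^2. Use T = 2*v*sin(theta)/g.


T = 2*v*sin(theta)/g
sin(theta) = sin(56.94 deg) = 0.8381
T = 2*27.78*0.8381 / 9.81
T = 46.5648 / 9.81 = 4.7467 s

4.7467 s


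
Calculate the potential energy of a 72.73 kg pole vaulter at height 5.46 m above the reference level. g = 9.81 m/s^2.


PE = m * g * h
PE = 72.73 * 9.81 * 5.46
PE = 713.4813 * 5.46 = 3895.6079 J

3895.6079 J


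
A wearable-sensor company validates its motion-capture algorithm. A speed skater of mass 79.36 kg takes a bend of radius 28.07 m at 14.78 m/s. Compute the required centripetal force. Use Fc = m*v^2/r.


Fc = m * v^2 / r
v^2 = 14.78^2 = 218.4484
Fc = 79.36 * 218.4484 / 28.07
Fc = 17336.065 / 28.07 = 617.6012 N

617.6012 N


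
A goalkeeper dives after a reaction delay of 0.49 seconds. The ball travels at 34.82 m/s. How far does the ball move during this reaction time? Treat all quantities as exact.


d = v * t
d = 34.82 * 0.49
d = 17.0618 m

17.0618 m


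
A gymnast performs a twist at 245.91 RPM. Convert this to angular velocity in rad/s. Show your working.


omega = RPM * 2 * pi / 60
omega = 245.91 * 2 * 3.14159 / 60
omega = 1545.0981 / 60 = 25.7516 rad/s

25.7516 rad/s


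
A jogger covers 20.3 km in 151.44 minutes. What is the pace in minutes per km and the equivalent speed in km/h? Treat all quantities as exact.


Pace = time / distance = 151.44 min / 20.3 km = 7.4601 min/km
Speed = distance / time_in_hours = 20.3 / 2.524 hr
Speed = 8.0428 km/h

7.4601 min/km, 8.0428 km/h


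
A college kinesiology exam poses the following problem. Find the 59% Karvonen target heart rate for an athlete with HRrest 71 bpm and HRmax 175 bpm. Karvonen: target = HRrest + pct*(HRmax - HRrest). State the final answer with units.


Target = HRrest + pct*(HRmax - HRrest)
Heart rate reserve = HRmax - HRrest = 175 - 71 = 104 bpm
Fraction = 59% = 0.59
Target = 71 + 0.59 * 104
Target = 71 + 61.36 = 132.36 bpm

132.36 bpm


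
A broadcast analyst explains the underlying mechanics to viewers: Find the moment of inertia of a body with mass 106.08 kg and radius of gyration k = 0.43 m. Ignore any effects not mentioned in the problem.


I = m * k^2
I = 106.08 * 0.43^2
I = 106.08 * 0.1849 = 19.6142 kg*m^2

19.6142 kg*m^2


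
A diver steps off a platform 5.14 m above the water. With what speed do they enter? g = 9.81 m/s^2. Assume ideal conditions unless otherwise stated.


v = sqrt(2 * g * h)
v = sqrt(2 * 9.81 * 5.14)
v = sqrt(100.8468) = 10.0423 m/s

10.0423 m/s


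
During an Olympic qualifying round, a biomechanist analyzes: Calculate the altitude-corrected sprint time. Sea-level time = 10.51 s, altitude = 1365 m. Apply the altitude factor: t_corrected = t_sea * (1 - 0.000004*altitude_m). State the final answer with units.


Correction factor = 1 - 0.000004 * 1365 = 0.99454
t_corrected = t_sea * factor = 10.51 * 0.99454
t_corrected = 10.4526 s

10.4526 s


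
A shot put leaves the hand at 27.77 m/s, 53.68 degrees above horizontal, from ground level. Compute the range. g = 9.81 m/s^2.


R = v^2 * sin(2*theta) / g
Convert angle to radians: theta = 53.68 deg = 0.9369 rad
sin(2*theta) = sin(1.8738) = 0.9544
R = 27.77^2 * 0.9544 / 9.81
R = 771.1729 * 0.9544 / 9.81 = 75.0301 m

75.0301 m


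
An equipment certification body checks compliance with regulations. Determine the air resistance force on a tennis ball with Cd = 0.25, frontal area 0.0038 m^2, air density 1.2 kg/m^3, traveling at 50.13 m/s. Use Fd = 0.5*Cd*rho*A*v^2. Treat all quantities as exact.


Fd = 0.5 * Cd * rho * A * v^2
Fd = 0.5 * 0.25 * 1.2 * 0.0038 * 50.13^2
v^2 = 2513.0169
Fd = 0.5 * 0.25 * 1.2 * 0.0038 * 2513.0169 = 1.4324 N

1.4324 N


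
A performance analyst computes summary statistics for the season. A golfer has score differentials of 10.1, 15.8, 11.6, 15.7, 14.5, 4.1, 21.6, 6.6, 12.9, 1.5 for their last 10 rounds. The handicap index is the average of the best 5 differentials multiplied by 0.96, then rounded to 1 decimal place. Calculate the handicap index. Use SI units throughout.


All differentials: 10.1, 15.8, 11.6, 15.7, 14.5, 4.1, 21.6, 6.6, 12.9, 1.5
Sorted: 1.5, 4.1, 6.6, 10.1, 11.6, 12.9, 14.5, 15.7, 15.8, 21.6
Best 5: 1.5, 4.1, 6.6, 10.1, 11.6
Average of best = 33.9 / 5 = 6.78
Raw index = 6.78 * 0.96 = 6.5088
Handicap index = round(6.5088, 1) = 6.5

6.5


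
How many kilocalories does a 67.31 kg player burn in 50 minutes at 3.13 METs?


kcal = MET * mass * time_hr
Convert time: 50 min = 0.8333 hr
kcal = 3.13 * 67.31 * 0.8333
kcal = 175.5669 kcal

175.5669 kcal


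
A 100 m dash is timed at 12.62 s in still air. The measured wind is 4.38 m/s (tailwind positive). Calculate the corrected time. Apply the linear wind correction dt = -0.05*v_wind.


dt = -0.05 * v_wind = -0.05 * 4.38 = -0.219 s
t_corrected = t_still + dt = 12.62 + (-0.219)
t_corrected = 12.401 s

12.401 s


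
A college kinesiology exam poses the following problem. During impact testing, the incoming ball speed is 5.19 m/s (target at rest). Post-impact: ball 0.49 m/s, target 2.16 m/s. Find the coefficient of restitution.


e = (v2_after - v1_after) / (v1_before - v2_before)
Numerator = 2.16 - 0.49 = 1.67
Denominator = 5.19 - 0 = 5.19
e = 1.67 / 5.19 = 0.3218

0.3218


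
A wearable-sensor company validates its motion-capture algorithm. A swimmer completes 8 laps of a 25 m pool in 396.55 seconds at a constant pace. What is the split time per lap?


Split time = total_time / n_laps = 396.55 / 8
Split time = 49.5688 s per lap

49.5688 s


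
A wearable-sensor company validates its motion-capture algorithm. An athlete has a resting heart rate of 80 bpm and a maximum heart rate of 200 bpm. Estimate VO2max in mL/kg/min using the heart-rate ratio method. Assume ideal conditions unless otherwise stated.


VO2max = 15.3 * HRmax / HRrest
VO2max = 15.3 * 200 / 80
VO2max = 3060 / 80 = 38.25 mL/kg/min

38.25 mL/kg/min


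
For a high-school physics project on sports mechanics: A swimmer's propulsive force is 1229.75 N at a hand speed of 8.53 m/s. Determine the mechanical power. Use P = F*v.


P = F * v
P = 1229.75 * 8.53
P = 10489.7675 W

10489.7675 W


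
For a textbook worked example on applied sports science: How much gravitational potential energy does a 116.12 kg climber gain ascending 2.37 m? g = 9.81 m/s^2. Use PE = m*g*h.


PE = m * g * h
PE = 116.12 * 9.81 * 2.37
PE = 1139.1372 * 2.37 = 2699.7552 J

2699.7552 J


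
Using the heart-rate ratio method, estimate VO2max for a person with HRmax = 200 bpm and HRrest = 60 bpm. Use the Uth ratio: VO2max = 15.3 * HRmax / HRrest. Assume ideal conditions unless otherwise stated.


VO2max = 15.3 * HRmax / HRrest
VO2max = 15.3 * 200 / 60
VO2max = 3060 / 60 = 51 mL/kg/min

51 mL/kg/min


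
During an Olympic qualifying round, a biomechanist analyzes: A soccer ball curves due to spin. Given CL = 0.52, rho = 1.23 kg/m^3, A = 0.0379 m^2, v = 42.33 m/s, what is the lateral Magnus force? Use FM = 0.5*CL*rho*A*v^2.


FM = 0.5 * CL * rho * A * v^2
FM = 0.5 * 0.52 * 1.23 * 0.0379 * 42.33^2
v^2 = 1791.8289
FM = 0.5 * 0.52 * 1.23 * 0.0379 * 1791.8289 = 21.7177 N

21.7177 N


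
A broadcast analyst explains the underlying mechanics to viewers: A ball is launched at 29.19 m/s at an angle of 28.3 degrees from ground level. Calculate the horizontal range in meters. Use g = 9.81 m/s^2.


R = v^2 * sin(2*theta) / g
Convert angle to radians: theta = 28.3 deg = 0.4939 rad
sin(2*theta) = sin(0.9879) = 0.8348
R = 29.19^2 * 0.8348 / 9.81
R = 852.0561 * 0.8348 / 9.81 = 72.5114 m

72.5114 m


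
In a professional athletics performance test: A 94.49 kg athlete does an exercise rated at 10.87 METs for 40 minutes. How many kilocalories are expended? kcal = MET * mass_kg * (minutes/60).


kcal = MET * mass * time_hr
Convert time: 40 min = 0.6667 hr
kcal = 10.87 * 94.49 * 0.6667
kcal = 684.7375 kcal

684.7375 kcal


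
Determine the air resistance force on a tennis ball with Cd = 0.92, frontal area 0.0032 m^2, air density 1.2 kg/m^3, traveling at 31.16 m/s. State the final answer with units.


Fd = 0.5 * Cd * rho * A * v^2
Fd = 0.5 * 0.92 * 1.2 * 0.0032 * 31.16^2
v^2 = 970.9456
Fd = 0.5 * 0.92 * 1.2 * 0.0032 * 970.9456 = 1.7151 N

1.7151 N


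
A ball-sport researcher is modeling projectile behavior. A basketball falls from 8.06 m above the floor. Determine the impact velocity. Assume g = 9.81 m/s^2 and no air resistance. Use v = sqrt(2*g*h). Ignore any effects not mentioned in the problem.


v = sqrt(2 * g * h)
v = sqrt(2 * 9.81 * 8.06)
v = sqrt(158.1372) = 12.5753 m/s

12.5753 m/s


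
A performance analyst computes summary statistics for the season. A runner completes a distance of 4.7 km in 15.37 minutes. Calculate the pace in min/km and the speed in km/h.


Pace = time / distance = 15.37 min / 4.7 km = 3.2702 min/km
Speed = distance / time_in_hours = 4.7 / 0.2562 hr
Speed = 18.3474 km/h

3.2702 min/km, 18.3474 km/h


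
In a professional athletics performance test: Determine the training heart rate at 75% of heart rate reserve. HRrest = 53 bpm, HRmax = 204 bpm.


Target = HRrest + pct*(HRmax - HRrest)
Heart rate reserve = HRmax - HRrest = 204 - 53 = 151 bpm
Fraction = 75% = 0.75
Target = 53 + 0.75 * 151
Target = 53 + 113.25 = 166.25 bpm

166.25 bpm


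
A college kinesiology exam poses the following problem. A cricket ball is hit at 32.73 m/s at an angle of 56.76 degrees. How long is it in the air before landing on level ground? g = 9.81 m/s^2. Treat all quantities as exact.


T = 2*v*sin(theta)/g
sin(theta) = sin(56.76 deg) = 0.8364
T = 2*32.73*0.8364 / 9.81
T = 54.7496 / 9.81 = 5.581 s

5.581 s


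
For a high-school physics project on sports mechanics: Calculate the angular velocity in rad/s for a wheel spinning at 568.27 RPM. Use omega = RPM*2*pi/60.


omega = RPM * 2 * pi / 60
omega = 568.27 * 2 * 3.14159 / 60
omega = 3570.5457 / 60 = 59.5091 rad/s

59.5091 rad/s


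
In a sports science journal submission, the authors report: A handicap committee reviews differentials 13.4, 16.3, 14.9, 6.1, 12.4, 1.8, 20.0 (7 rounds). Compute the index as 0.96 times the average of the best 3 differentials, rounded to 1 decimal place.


All differentials: 13.4, 16.3, 14.9, 6.1, 12.4, 1.8, 20.0
Sorted: 1.8, 6.1, 12.4, 13.4, 14.9, 16.3, 20.0
Best 3: 1.8, 6.1, 12.4
Average of best = 20.3 / 3 = 6.7667
Raw index = 6.7667 * 0.96 = 6.496
Handicap index = round(6.496, 1) = 6.5

6.5


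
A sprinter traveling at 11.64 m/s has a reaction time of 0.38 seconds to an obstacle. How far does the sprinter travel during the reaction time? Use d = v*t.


d = v * t
d = 11.64 * 0.38
d = 4.4232 m

4.4232 m


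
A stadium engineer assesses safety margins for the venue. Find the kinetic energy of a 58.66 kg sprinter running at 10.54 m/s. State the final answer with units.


KE = 0.5 * m * v^2
KE = 0.5 * 58.66 * 10.54^2
KE = 0.5 * 58.66 * 111.0916 = 3258.3166 J

3258.3166 J


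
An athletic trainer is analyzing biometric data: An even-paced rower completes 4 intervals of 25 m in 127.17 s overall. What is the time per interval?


Split time = total_time / n_laps = 127.17 / 4
Split time = 31.7925 s per lap

31.7925 s


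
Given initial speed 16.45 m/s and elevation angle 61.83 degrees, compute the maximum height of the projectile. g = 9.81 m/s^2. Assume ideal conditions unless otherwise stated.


H = (v*sin(theta))^2 / (2*g)
vy = v*sin(theta) = 16.45 * sin(61.83 deg) = 14.5015 m/s
H = vy^2 / (2*g) = 210.2938 / (2*9.81)
H = 210.2938 / 19.62 = 10.7183 m

10.7183 m


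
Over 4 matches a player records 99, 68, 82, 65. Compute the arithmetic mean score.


Average = sum / n
Sum = 314
Average = 314 / 4 = 78.5

78.5


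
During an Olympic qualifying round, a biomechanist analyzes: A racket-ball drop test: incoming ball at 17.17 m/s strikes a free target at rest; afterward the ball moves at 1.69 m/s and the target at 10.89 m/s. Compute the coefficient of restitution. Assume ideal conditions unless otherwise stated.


e = (v2_after - v1_after) / (v1_before - v2_before)
Numerator = 10.89 - 1.69 = 9.2
Denominator = 17.17 - 0 = 17.17
e = 9.2 / 17.17 = 0.5358

0.5358


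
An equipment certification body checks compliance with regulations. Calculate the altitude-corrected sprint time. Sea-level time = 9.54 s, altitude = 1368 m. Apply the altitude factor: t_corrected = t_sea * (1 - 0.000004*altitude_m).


Correction factor = 1 - 0.000004 * 1368 = 0.994528
t_corrected = t_sea * factor = 9.54 * 0.994528
t_corrected = 9.4878 s

9.4878 s


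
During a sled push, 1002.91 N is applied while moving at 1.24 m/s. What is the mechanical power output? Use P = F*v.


P = F * v
P = 1002.91 * 1.24
P = 1243.6084 W

1243.6084 W


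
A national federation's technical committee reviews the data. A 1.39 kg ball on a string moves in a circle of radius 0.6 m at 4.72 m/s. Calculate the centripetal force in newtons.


Fc = m * v^2 / r
v^2 = 4.72^2 = 22.2784
Fc = 1.39 * 22.2784 / 0.6
Fc = 30.967 / 0.6 = 51.6116 N

51.6116 N


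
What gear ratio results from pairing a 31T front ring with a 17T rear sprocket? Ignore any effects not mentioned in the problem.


GR = front_teeth / rear_teeth
GR = 31 / 17
GR = 1.8235

1.8235


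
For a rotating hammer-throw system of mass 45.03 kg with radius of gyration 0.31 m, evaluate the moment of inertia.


I = m * k^2
I = 45.03 * 0.31^2
I = 45.03 * 0.0961 = 4.3274 kg*m^2

4.3274 kg*m^2


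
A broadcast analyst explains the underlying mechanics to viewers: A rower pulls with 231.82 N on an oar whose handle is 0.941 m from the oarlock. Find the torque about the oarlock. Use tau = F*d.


tau = F * d
tau = 231.82 * 0.941
tau = 218.1426 N*m

218.1426 N*m


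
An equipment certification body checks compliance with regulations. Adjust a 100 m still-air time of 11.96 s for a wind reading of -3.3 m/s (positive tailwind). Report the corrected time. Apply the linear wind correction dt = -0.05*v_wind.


dt = -0.05 * v_wind = -0.05 * -3.3 = 0.165 s
t_corrected = t_still + dt = 11.96 + (0.165)
t_corrected = 12.125 s

12.125 s


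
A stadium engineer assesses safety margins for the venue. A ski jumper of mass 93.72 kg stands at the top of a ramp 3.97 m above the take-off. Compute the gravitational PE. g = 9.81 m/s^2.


PE = m * g * h
PE = 93.72 * 9.81 * 3.97
PE = 919.3932 * 3.97 = 3649.991 J

3649.991 J


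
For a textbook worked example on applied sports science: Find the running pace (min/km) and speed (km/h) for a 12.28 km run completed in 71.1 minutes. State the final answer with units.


Pace = time / distance = 71.1 min / 12.28 km = 5.7899 min/km
Speed = distance / time_in_hours = 12.28 / 1.185 hr
Speed = 10.3629 km/h

5.7899 min/km, 10.3629 km/h


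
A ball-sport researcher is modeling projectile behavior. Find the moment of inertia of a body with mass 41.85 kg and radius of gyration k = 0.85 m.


I = m * k^2
I = 41.85 * 0.85^2
I = 41.85 * 0.7225 = 30.2366 kg*m^2

30.2366 kg*m^2


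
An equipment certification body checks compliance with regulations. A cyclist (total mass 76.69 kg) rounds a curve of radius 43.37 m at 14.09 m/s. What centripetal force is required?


Fc = m * v^2 / r
v^2 = 14.09^2 = 198.5281
Fc = 76.69 * 198.5281 / 43.37
Fc = 15225.12 / 43.37 = 351.0519 N

351.0519 N


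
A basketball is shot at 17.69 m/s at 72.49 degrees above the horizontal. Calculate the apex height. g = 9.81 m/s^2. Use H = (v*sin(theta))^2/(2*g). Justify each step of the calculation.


H = (v*sin(theta))^2 / (2*g)
vy = v*sin(theta) = 17.69 * sin(72.49 deg) = 16.8703 m/s
H = vy^2 / (2*g) = 284.6078 / (2*9.81)
H = 284.6078 / 19.62 = 14.506 m

14.506 m


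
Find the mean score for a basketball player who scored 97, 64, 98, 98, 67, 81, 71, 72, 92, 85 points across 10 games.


Average = sum / n
Sum = 825
Average = 825 / 10 = 82.5

82.5


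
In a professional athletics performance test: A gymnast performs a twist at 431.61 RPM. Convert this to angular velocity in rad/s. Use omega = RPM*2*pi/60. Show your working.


omega = RPM * 2 * pi / 60
omega = 431.61 * 2 * 3.14159 / 60
omega = 2711.8856 / 60 = 45.1981 rad/s

45.1981 rad/s


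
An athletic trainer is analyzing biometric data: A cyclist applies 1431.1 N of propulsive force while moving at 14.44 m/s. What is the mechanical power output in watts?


P = F * v
P = 1431.1 * 14.44
P = 20665.084 W

20665.084 W


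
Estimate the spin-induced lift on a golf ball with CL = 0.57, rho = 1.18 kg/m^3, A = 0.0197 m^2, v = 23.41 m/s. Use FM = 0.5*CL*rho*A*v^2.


FM = 0.5 * CL * rho * A * v^2
FM = 0.5 * 0.57 * 1.18 * 0.0197 * 23.41^2
v^2 = 548.0281
FM = 0.5 * 0.57 * 1.18 * 0.0197 * 548.0281 = 3.6307 N

3.6307 N


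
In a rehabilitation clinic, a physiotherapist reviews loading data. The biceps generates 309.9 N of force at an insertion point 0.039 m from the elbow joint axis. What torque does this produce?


tau = F * d
tau = 309.9 * 0.039
tau = 12.0861 N*m

12.0861 N*m


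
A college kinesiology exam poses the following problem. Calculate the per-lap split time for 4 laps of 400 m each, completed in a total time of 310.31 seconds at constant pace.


Split time = total_time / n_laps = 310.31 / 4
Split time = 77.5775 s per lap

77.5775 s


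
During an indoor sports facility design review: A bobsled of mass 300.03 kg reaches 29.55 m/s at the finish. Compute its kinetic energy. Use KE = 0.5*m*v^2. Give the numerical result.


KE = 0.5 * m * v^2
KE = 0.5 * 300.03 * 29.55^2
KE = 0.5 * 300.03 * 873.2025 = 130993.473 J

130993.473 J


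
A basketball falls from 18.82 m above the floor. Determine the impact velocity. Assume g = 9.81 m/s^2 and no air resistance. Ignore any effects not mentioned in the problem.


v = sqrt(2 * g * h)
v = sqrt(2 * 9.81 * 18.82)
v = sqrt(369.2484) = 19.2158 m/s

19.2158 m/s


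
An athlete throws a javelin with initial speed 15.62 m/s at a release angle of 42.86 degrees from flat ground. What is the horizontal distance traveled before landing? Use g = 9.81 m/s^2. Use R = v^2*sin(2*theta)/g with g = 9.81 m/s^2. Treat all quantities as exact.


R = v^2 * sin(2*theta) / g
Convert angle to radians: theta = 42.86 deg = 0.748 rad
sin(2*theta) = sin(1.4961) = 0.9972
R = 15.62^2 * 0.9972 / 9.81
R = 243.9844 * 0.9972 / 9.81 = 24.8016 m

24.8016 m


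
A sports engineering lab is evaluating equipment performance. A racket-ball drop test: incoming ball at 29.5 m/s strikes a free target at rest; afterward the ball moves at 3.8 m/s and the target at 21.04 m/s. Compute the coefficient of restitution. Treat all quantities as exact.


e = (v2_after - v1_after) / (v1_before - v2_before)
Numerator = 21.04 - 3.8 = 17.24
Denominator = 29.5 - 0 = 29.5
e = 17.24 / 29.5 = 0.5844

0.5844


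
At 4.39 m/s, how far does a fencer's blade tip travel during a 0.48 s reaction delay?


d = v * t
d = 4.39 * 0.48
d = 2.1072 m

2.1072 m


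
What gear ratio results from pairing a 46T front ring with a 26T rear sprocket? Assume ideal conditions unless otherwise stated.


GR = front_teeth / rear_teeth
GR = 46 / 26
GR = 1.7692

1.7692


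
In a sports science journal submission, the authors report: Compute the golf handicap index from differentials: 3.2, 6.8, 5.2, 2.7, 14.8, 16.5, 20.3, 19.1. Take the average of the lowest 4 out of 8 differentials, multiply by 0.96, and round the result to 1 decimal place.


All differentials: 3.2, 6.8, 5.2, 2.7, 14.8, 16.5, 20.3, 19.1
Sorted: 2.7, 3.2, 5.2, 6.8, 14.8, 16.5, 19.1, 20.3
Best 4: 2.7, 3.2, 5.2, 6.8
Average of best = 17.9 / 4 = 4.475
Raw index = 4.475 * 0.96 = 4.296
Handicap index = round(4.296, 1) = 4.3

4.3


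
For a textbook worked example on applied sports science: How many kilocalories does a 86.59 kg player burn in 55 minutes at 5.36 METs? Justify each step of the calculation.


kcal = MET * mass * time_hr
Convert time: 55 min = 0.9167 hr
kcal = 5.36 * 86.59 * 0.9167
kcal = 425.4455 kcal

425.4455 kcal


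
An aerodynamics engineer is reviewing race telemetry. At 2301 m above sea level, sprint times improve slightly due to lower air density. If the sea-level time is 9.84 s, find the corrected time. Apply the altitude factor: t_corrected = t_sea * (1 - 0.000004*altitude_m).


Correction factor = 1 - 0.000004 * 2301 = 0.990796
t_corrected = t_sea * factor = 9.84 * 0.990796
t_corrected = 9.7494 s

9.7494 s


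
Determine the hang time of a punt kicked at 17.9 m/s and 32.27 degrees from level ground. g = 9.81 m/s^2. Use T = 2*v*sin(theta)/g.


T = 2*v*sin(theta)/g
sin(theta) = sin(32.27 deg) = 0.5339
T = 2*17.9*0.5339 / 9.81
T = 19.114 / 9.81 = 1.9484 s

1.9484 s


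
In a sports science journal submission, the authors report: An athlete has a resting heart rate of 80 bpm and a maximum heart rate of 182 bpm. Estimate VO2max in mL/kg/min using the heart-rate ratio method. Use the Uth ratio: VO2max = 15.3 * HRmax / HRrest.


VO2max = 15.3 * HRmax / HRrest
VO2max = 15.3 * 182 / 80
VO2max = 2784.6 / 80 = 34.8075 mL/kg/min

34.8075 mL/kg/min


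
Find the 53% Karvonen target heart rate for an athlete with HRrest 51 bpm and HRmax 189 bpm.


Target = HRrest + pct*(HRmax - HRrest)
Heart rate reserve = HRmax - HRrest = 189 - 51 = 138 bpm
Fraction = 53% = 0.53
Target = 51 + 0.53 * 138
Target = 51 + 73.14 = 124.14 bpm

124.14 bpm


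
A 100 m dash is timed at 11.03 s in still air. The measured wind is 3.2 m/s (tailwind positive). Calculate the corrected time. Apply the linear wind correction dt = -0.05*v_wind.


dt = -0.05 * v_wind = -0.05 * 3.2 = -0.16 s
t_corrected = t_still + dt = 11.03 + (-0.16)
t_corrected = 10.87 s

10.87 s


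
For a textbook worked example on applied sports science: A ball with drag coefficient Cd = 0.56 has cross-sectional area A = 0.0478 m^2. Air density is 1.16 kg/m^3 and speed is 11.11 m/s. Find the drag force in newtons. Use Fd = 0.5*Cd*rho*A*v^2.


Fd = 0.5 * Cd * rho * A * v^2
Fd = 0.5 * 0.56 * 1.16 * 0.0478 * 11.11^2
v^2 = 123.4321
Fd = 0.5 * 0.56 * 1.16 * 0.0478 * 123.4321 = 1.9163 N

1.9163 N


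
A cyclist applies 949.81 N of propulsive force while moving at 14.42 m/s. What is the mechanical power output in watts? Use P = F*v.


P = F * v
P = 949.81 * 14.42
P = 13696.2602 W

13696.2602 W


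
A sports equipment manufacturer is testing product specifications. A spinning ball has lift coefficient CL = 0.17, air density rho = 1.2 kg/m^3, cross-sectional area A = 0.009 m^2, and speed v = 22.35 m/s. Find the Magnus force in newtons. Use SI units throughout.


FM = 0.5 * CL * rho * A * v^2
FM = 0.5 * 0.17 * 1.2 * 0.009 * 22.35^2
v^2 = 499.5225
FM = 0.5 * 0.17 * 1.2 * 0.009 * 499.5225 = 0.4586 N

0.4586 N


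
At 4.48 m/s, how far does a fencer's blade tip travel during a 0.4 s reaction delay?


d = v * t
d = 4.48 * 0.4
d = 1.792 m

1.792 m


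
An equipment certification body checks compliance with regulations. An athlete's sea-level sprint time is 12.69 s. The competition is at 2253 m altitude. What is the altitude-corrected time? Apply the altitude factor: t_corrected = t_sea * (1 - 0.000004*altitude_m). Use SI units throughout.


Correction factor = 1 - 0.000004 * 2253 = 0.990988
t_corrected = t_sea * factor = 12.69 * 0.990988
t_corrected = 12.5756 s

12.5756 s


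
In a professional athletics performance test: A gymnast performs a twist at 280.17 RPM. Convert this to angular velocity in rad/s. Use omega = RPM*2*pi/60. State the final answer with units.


omega = RPM * 2 * pi / 60
omega = 280.17 * 2 * 3.14159 / 60
omega = 1760.36 / 60 = 29.3393 rad/s

29.3393 rad/s


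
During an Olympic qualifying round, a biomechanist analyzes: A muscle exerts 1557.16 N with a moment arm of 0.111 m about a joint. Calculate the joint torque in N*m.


tau = F * d
tau = 1557.16 * 0.111
tau = 172.8448 N*m

172.8448 N*m


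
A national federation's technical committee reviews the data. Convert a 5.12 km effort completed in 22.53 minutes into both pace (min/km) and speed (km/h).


Pace = time / distance = 22.53 min / 5.12 km = 4.4004 min/km
Speed = distance / time_in_hours = 5.12 / 0.3755 hr
Speed = 13.6352 km/h

4.4004 min/km, 13.6352 km/h


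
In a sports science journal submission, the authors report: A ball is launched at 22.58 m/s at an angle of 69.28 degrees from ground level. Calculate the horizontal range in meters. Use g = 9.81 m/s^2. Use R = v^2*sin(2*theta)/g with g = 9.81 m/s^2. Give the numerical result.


R = v^2 * sin(2*theta) / g
Convert angle to radians: theta = 69.28 deg = 1.2092 rad
sin(2*theta) = sin(2.4183) = 0.6618
R = 22.58^2 * 0.6618 / 9.81
R = 509.8564 * 0.6618 / 9.81 = 34.3977 m

34.3977 m


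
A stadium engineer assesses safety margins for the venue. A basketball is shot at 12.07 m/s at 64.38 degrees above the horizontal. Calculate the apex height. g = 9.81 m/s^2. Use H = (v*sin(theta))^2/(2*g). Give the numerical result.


H = (v*sin(theta))^2 / (2*g)
vy = v*sin(theta) = 12.07 * sin(64.38 deg) = 10.8833 m/s
H = vy^2 / (2*g) = 118.4462 / (2*9.81)
H = 118.4462 / 19.62 = 6.037 m

6.037 m


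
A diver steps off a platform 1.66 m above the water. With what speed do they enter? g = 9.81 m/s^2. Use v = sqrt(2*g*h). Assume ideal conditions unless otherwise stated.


v = sqrt(2 * g * h)
v = sqrt(2 * 9.81 * 1.66)
v = sqrt(32.5692) = 5.7069 m/s

5.7069 m/s


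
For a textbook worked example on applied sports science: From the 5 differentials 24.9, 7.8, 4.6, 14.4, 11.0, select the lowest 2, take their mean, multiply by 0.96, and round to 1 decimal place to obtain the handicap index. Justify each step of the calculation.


All differentials: 24.9, 7.8, 4.6, 14.4, 11.0
Sorted: 4.6, 7.8, 11.0, 14.4, 24.9
Best 2: 4.6, 7.8
Average of best = 12.4 / 2 = 6.2
Raw index = 6.2 * 0.96 = 5.952
Handicap index = round(5.952, 1) = 6.0

6.0


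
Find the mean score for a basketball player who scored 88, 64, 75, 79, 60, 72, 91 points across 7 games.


Average = sum / n
Sum = 529
Average = 529 / 7 = 75.5714

75.5714


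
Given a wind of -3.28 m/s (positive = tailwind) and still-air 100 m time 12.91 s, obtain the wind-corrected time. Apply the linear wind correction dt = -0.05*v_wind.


dt = -0.05 * v_wind = -0.05 * -3.28 = 0.164 s
t_corrected = t_still + dt = 12.91 + (0.164)
t_corrected = 13.074 s

13.074 s


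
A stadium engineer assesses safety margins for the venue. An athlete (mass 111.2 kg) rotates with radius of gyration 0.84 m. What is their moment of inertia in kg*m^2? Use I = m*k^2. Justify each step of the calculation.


I = m * k^2
I = 111.2 * 0.84^2
I = 111.2 * 0.7056 = 78.4627 kg*m^2

78.4627 kg*m^2


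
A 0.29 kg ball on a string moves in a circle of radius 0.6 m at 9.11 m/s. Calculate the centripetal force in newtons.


Fc = m * v^2 / r
v^2 = 9.11^2 = 82.9921
Fc = 0.29 * 82.9921 / 0.6
Fc = 24.0677 / 0.6 = 40.1128 N

40.1128 N


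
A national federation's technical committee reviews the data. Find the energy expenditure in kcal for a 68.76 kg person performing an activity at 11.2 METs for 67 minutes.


kcal = MET * mass * time_hr
Convert time: 67 min = 1.1167 hr
kcal = 11.2 * 68.76 * 1.1167
kcal = 859.9584 kcal

859.9584 kcal


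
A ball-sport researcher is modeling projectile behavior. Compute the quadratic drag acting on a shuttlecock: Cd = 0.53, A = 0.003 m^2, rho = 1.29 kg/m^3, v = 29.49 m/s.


Fd = 0.5 * Cd * rho * A * v^2
Fd = 0.5 * 0.53 * 1.29 * 0.003 * 29.49^2
v^2 = 869.6601
Fd = 0.5 * 0.53 * 1.29 * 0.003 * 869.6601 = 0.8919 N

0.8919 N


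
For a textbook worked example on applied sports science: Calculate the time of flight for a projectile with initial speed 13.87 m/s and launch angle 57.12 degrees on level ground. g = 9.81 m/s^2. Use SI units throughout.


T = 2*v*sin(theta)/g
sin(theta) = sin(57.12 deg) = 0.8398
T = 2*13.87*0.8398 / 9.81
T = 23.2963 / 9.81 = 2.3748 s

2.3748 s


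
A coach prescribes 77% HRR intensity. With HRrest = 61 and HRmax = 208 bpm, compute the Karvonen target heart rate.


Target = HRrest + pct*(HRmax - HRrest)
Heart rate reserve = HRmax - HRrest = 208 - 61 = 147 bpm
Fraction = 77% = 0.77
Target = 61 + 0.77 * 147
Target = 61 + 113.19 = 174.19 bpm

174.19 bpm


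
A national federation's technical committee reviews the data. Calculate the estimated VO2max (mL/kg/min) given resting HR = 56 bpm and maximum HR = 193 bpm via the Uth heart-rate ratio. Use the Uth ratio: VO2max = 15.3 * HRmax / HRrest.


VO2max = 15.3 * HRmax / HRrest
VO2max = 15.3 * 193 / 56
VO2max = 2952.9 / 56 = 52.7304 mL/kg/min

52.7304 mL/kg/min


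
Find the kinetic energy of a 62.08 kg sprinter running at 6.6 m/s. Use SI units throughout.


KE = 0.5 * m * v^2
KE = 0.5 * 62.08 * 6.6^2
KE = 0.5 * 62.08 * 43.56 = 1352.1024 J

1352.1024 J


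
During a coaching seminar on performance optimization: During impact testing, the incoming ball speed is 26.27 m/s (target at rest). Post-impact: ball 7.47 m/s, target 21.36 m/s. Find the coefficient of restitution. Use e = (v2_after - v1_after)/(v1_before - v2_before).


e = (v2_after - v1_after) / (v1_before - v2_before)
Numerator = 21.36 - 7.47 = 13.89
Denominator = 26.27 - 0 = 26.27
e = 13.89 / 26.27 = 0.5287

0.5287


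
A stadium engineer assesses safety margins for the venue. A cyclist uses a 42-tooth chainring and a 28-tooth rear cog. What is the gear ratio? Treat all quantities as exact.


GR = front_teeth / rear_teeth
GR = 42 / 28
GR = 1.5

1.5


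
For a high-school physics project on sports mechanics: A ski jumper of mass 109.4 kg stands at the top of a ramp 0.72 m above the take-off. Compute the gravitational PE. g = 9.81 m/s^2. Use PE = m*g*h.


PE = m * g * h
PE = 109.4 * 9.81 * 0.72
PE = 1073.214 * 0.72 = 772.7141 J

772.7141 J


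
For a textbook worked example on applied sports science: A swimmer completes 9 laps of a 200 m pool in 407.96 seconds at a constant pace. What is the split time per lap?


Split time = total_time / n_laps = 407.96 / 9
Split time = 45.3289 s per lap

45.3289 s


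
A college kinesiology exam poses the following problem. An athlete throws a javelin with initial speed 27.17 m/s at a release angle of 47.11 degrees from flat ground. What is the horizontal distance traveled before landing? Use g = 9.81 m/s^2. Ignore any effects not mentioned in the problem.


R = v^2 * sin(2*theta) / g
Convert angle to radians: theta = 47.11 deg = 0.8222 rad
sin(2*theta) = sin(1.6444) = 0.9973
R = 27.17^2 * 0.9973 / 9.81
R = 738.2089 * 0.9973 / 9.81 = 75.0466 m

75.0466 m
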